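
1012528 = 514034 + 498494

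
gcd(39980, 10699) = 1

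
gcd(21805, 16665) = 5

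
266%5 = 1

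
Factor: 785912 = 2^3 * 31^1 * 3169^1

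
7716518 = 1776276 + 5940242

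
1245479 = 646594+598885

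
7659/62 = 123 + 33/62 ≈ 123.53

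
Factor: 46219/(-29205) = -1 * 3^(-2) * 5^(-1) * 11^(-1) * 59^(-1) * 46219^1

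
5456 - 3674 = 1782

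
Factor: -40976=-1 * 2^4 * 13^1 * 197^1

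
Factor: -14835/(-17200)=2^(-4)*3^1*5^(-1)*23^1=69/80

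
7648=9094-1446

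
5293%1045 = 68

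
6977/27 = 258 + 11/27 ≈ 258.41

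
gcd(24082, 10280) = 2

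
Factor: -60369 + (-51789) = -1 * 2^1 * 3^3 * 31^1 * 67^1 = -112158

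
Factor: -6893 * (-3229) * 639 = 3^2 * 61^1 * 71^1 * 113^1 * 3229^1 = 14222540583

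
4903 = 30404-25501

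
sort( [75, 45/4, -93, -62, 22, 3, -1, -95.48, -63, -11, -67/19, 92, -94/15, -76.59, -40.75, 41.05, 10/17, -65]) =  [-95.48, -93, -76.59, -65, -63, -62, -40.75, -11, -94/15, -67/19, -1, 10/17, 3, 45/4, 22, 41.05, 75, 92]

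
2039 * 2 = 4078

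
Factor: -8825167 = -1*13^1*678859^1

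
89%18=17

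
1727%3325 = 1727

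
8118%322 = 68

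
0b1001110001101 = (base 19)dg8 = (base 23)9ae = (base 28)6al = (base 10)5005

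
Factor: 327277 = 327277^1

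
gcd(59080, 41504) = 8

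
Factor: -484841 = -1*7^1*69263^1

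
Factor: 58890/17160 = 2^(-2) * 11^(-1) * 151^1 = 151/44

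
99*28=2772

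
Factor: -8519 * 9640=-1 * 2^3 * 5^1 * 7^1 * 241^1 * 1217^1=-82123160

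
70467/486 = 23489/162 ≈ 144.99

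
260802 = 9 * 28978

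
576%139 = 20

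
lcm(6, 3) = 6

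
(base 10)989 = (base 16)3dd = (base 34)t3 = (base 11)81a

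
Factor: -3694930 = -1*2^1*5^1*19^1*19447^1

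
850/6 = 425/3 ≈ 141.67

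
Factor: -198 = -1*2^1*3^2*11^1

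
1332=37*36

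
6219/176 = 35 + 59/176≈35.34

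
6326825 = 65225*97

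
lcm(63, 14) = 126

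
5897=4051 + 1846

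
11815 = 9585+2230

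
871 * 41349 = 36014979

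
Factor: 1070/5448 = 2^(-2) * 3^(-1) * 5^1 * 107^1 * 227^(-1) = 535/2724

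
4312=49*88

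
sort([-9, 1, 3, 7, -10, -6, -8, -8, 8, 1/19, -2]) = [-10, -9, -8, -8, -6, -2, 1/19, 1, 3, 7, 8]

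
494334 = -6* (-82389) 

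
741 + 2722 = 3463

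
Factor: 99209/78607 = 11^1*29^1*311^1*78607^(-1) 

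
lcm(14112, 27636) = 663264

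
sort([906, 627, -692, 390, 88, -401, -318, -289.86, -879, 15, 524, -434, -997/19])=[-879, -692, -434, -401, -318, -289.86, -997/19, 15, 88, 390, 524, 627, 906]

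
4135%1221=472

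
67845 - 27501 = 40344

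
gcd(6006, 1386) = 462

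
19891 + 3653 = 23544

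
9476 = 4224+5252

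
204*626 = 127704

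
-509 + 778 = 269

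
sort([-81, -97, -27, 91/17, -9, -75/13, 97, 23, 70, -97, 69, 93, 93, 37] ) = [-97, -97, -81, -27, -9, -75/13, 91/17, 23, 37, 69, 70, 93, 93, 97] 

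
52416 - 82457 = -30041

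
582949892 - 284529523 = 298420369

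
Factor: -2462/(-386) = 193^(-1)*1231^1 = 1231/193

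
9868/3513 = 2 + 2842/3513 ≈ 2.81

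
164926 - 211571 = -46645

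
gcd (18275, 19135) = 215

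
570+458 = 1028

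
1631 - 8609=-6978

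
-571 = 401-972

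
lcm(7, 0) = 0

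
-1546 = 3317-4863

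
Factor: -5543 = -1*23^1*241^1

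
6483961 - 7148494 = -664533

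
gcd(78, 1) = 1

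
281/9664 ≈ 0.0291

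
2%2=0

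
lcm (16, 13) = 208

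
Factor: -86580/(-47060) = 3^2*37^1*181^(-1) = 333/181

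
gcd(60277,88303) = 1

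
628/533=1 + 95/533 ≈ 1.18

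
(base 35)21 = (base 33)25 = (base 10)71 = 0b1000111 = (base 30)2b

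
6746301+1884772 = 8631073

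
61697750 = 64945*950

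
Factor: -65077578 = -1*2^1*3^2*41^1*109^1*809^1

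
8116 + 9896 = 18012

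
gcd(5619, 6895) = 1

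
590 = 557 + 33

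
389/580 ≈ 0.671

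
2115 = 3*705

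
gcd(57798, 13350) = 6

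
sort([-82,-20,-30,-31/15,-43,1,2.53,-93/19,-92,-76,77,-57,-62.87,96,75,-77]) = [-92,-82,-77,-76,-62.87,-57,-43,-30,-20,-93/19,-31/15,1,2.53,75,77,96]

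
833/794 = 1 + 39/794 ≈ 1.05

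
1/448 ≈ 0.00223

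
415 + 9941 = 10356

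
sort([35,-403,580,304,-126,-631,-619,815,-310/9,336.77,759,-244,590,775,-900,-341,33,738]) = [-900,-631,-619,-403,-341,-244,-126,-310/9,33,35,304,336.77,580,590,738,759,775,815]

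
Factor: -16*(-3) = 2^4*3^1 = 48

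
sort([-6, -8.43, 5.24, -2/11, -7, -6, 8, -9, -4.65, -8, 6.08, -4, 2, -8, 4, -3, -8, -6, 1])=[-9, -8.43, -8, -8, -8, -7, -6, -6, -6, -4.65, -4, -3, -2/11, 1, 2, 4, 5.24, 6.08, 8]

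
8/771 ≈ 0.0104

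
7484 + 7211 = 14695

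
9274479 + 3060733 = 12335212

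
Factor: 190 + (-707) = -1*11^1*47^1 = -517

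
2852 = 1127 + 1725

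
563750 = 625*902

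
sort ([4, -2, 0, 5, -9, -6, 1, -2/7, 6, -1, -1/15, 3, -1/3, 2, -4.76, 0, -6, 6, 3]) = [-9, -6, -6, -4.76, -2, -1, -1/3, -2/7, -1/15, 0, 0, 1, 2, 3, 3, 4, 5, 6, 6]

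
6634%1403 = 1022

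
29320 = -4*(-7330)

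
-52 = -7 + -45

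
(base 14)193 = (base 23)e3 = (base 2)101000101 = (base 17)122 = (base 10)325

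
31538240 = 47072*670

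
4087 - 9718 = -5631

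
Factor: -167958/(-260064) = 2^(-4)*3^(-1)*31^1 = 31/48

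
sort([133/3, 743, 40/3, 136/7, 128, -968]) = [-968, 40/3, 136/7, 133/3, 128, 743]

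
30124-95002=-64878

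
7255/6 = 1209 + 1/6 ≈ 1209.17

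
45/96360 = 3/6424 ≈ 0.000467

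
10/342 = 5/171 ≈ 0.0292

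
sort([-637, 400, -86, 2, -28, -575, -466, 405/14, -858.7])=[-858.7, -637, -575, -466, -86, -28, 2, 405/14, 400]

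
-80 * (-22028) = 1762240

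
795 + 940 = 1735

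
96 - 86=10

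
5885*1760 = 10357600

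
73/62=1 + 11/62 ≈ 1.18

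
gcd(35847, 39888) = 9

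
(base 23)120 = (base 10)575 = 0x23f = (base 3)210022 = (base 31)ih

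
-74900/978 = -37450/489 ≈ -76.58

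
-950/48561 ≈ -0.0196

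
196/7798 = 14/557 ≈ 0.0251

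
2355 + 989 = 3344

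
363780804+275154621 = 638935425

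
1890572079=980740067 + 909832012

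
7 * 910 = 6370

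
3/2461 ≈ 0.00122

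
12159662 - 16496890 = -4337228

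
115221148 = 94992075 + 20229073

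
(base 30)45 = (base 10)125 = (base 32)3t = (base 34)3n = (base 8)175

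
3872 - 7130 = -3258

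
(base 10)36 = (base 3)1100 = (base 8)44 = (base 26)1a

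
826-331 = 495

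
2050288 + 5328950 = 7379238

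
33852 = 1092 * 31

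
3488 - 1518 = 1970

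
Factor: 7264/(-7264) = -1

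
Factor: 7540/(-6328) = -1*2^(-1)*5^1*7^(-1)*13^1*29^1*113^(-1) = -1885/1582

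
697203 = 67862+629341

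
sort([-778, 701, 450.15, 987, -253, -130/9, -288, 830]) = [-778, -288, -253, -130/9, 450.15, 701, 830, 987]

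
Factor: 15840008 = 2^3*23^1*31^1*2777^1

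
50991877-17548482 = 33443395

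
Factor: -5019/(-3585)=5^(-1)*7^1=7/5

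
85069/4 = 21267 + 1/4 = 21267.25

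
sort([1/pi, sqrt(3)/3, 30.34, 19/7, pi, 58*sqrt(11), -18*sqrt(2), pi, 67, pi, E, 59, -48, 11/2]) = [-48, -18*sqrt(2), 1/pi, sqrt(3)/3, 19/7, E, pi, pi, pi, 11/2, 30.34, 59, 67, 58*sqrt(11)]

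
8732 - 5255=3477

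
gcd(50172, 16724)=16724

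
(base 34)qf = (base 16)383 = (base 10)899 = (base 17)31f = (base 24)1db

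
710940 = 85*8364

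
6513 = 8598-2085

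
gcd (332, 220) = 4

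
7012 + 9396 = 16408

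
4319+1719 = 6038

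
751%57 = 10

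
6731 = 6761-30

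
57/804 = 19/268 ≈ 0.0709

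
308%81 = 65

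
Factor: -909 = -1*3^2*101^1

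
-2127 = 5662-7789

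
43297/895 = 48 + 337/895 ≈ 48.38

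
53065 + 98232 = 151297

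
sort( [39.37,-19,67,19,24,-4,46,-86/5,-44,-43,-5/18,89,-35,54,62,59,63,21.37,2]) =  [-44,-43,-35,-19,-86/5,-4,-5/18,2,19,21.37,24,39.37,46,54,59,62,63,67,89]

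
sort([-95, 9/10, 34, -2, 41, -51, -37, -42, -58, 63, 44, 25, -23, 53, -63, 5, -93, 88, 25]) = [-95, -93, -63, -58, -51, -42, -37, -23, -2, 9/10, 5, 25, 25, 34, 41, 44, 53, 63, 88]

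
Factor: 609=3^1 * 7^1 * 29^1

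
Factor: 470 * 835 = 2^1 * 5^2 * 47^1 * 167^1 = 392450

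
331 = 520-189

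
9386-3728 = 5658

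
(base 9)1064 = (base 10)787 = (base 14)403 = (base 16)313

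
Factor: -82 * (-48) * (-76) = -1 * 2^7 * 3^1 * 19^1 * 41^1 = -299136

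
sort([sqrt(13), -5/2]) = [-5/2, sqrt(13)]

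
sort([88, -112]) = [-112, 88]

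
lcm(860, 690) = 59340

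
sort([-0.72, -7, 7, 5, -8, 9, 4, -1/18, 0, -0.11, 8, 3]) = [-8, -7, -0.72, -0.11, -1/18, 0, 3, 4, 5, 7, 8, 9]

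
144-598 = -454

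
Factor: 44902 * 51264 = 2^7 * 3^2 * 11^1 * 13^1 * 89^1 * 157^1 = 2301856128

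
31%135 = 31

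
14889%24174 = 14889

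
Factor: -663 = -1*3^1*13^1*17^1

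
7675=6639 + 1036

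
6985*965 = 6740525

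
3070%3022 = 48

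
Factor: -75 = -1 * 3^1 * 5^2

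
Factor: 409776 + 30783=3^5*7^2*37^1=440559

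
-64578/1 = -64578 = -64578.00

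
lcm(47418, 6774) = 47418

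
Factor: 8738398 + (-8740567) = -1 * 3^2 * 241^1 = -2169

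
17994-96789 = -78795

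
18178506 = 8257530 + 9920976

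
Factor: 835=5^1 * 167^1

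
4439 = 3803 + 636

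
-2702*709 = -1915718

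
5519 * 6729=37137351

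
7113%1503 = 1101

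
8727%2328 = 1743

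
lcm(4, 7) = 28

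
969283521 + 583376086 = 1552659607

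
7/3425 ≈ 0.00204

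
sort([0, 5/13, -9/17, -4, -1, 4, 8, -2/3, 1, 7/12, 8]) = [-4, -1, -2/3, -9/17, 0, 5/13, 7/12, 1, 4, 8, 8]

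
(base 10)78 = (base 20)3i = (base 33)2c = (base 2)1001110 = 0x4e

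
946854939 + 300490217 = 1247345156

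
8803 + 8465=17268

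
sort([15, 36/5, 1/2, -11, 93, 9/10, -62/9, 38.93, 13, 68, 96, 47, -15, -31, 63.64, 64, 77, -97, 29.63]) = [-97, -31, -15, -11, -62/9, 1/2, 9/10, 36/5, 13, 15, 29.63, 38.93, 47, 63.64, 64, 68, 77, 93, 96]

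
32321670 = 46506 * 695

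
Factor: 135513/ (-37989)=-1*67^ (-1)*239^1=-239/67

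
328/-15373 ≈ -0.0213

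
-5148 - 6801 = -11949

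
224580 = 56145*4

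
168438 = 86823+81615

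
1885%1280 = 605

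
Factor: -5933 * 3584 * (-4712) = 2^12 * 7^1 * 17^1 * 19^1 * 31^1 * 349^1 = 100195364864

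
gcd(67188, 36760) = 4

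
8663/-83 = -104 - 31/83 ≈ -104.37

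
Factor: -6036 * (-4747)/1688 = 2^(-1) * 3^1 * 47^1 * 101^1 * 211^(-1) * 503^1 = 7163223/422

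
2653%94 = 21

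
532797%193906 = 144985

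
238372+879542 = 1117914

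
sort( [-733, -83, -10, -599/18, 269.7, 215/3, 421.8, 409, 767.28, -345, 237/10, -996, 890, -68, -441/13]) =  [-996, -733, -345, -83, -68, -441/13, -599/18, -10, 237/10, 215/3, 269.7, 409, 421.8, 767.28, 890]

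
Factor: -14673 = -1*3^1*67^1*73^1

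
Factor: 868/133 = 2^2 * 19^(-1) * 31^1 = 124/19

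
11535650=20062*575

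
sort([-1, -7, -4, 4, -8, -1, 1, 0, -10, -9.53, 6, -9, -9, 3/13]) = [-10, -9.53, -9, -9, -8, -7, -4, -1, -1, 0, 3/13, 1, 4, 6]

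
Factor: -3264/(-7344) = 2^2 * 3^(-2) = 4/9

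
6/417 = 2/139 ≈ 0.0144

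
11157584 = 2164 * 5156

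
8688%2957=2774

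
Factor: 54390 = 2^1*3^1*5^1*7^2*37^1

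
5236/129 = 40 + 76/129 ≈ 40.59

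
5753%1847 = 212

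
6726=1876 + 4850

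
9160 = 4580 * 2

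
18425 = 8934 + 9491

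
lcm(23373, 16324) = 1028412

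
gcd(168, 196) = 28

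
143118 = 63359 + 79759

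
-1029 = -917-112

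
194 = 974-780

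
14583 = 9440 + 5143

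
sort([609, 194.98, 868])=[194.98, 609, 868]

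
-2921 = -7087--4166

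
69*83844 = 5785236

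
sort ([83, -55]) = [-55, 83]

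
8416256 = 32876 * 256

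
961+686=1647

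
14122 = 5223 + 8899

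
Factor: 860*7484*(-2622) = -1*2^5*3^1*5^1*19^1*23^1*43^1*1871^1 = -16875821280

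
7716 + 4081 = 11797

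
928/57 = 16 + 16/57 ≈ 16.28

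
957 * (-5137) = -4916109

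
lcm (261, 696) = 2088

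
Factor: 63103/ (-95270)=-1*2^ (-1)*5^ (-1)*7^ (-1)*1361^ (-1)*63103^1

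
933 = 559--374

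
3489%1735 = 19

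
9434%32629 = 9434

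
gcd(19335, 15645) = 15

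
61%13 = 9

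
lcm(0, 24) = 0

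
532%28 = 0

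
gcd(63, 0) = 63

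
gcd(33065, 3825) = 85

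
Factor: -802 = -1*2^1*401^1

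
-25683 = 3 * (-8561)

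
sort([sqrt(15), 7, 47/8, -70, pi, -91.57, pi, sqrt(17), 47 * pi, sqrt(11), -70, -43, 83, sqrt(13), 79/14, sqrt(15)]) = [-91.57, -70, -70, -43, pi, pi, sqrt(11), sqrt(13), sqrt(15), sqrt(15), sqrt(17), 79/14, 47/8, 7, 83, 47 * pi]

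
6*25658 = 153948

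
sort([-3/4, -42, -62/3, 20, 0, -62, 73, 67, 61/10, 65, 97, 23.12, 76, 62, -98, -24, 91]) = [-98, -62, -42, -24, -62/3, -3/4, 0, 61/10, 20, 23.12, 62, 65, 67, 73, 76, 91, 97]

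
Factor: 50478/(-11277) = -1 * 2^1 * 3^(-1) * 7^(-1) * 47^1 = -94/21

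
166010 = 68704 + 97306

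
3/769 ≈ 0.00390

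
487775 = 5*97555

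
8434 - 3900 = 4534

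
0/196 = 0 = 0.00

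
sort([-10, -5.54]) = [-10, -5.54]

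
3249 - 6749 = -3500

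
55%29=26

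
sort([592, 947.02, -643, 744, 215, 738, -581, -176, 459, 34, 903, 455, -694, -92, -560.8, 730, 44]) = [-694, -643, -581, -560.8, -176, -92, 34, 44, 215, 455, 459, 592, 730, 738, 744, 903, 947.02]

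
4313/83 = 51 + 80/83 ≈ 51.96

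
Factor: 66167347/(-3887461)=-1 * 3407^1 * 19421^1 * 3887461^(-1)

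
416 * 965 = 401440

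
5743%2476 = 791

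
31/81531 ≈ 0.000380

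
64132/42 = 1526+20/21≈1526.95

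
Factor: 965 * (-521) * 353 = -1 * 5^1 * 193^1 * 353^1 * 521^1 = -177476045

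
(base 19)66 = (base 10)120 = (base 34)3i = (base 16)78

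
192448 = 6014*32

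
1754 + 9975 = 11729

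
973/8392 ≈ 0.116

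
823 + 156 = 979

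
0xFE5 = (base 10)4069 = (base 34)3HN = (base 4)333211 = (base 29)4O9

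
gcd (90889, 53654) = 1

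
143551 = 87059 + 56492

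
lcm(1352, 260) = 6760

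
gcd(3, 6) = 3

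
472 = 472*1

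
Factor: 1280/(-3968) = -1*2^1*5^1*31^(-1) = -10/31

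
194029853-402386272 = -208356419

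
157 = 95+62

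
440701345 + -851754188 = -411052843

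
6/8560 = 3/4280 ≈ 0.000701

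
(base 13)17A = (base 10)270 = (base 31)8M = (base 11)226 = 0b100001110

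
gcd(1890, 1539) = 27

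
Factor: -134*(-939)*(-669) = -1*2^1*3^2*67^1*223^1*313^1 = -84177594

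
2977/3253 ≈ 0.915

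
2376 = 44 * 54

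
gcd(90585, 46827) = 99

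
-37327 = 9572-46899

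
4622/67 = 68 + 66/67 ≈ 68.99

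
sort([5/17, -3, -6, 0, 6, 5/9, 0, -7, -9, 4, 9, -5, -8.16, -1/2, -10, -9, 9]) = [-10, -9, -9, -8.16, -7, -6, -5, -3, -1/2, 0, 0, 5/17, 5/9, 4, 6, 9, 9]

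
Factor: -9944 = -1*2^3*11^1*113^1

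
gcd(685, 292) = 1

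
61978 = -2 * (-30989)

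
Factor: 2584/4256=2^ (-2)*7^ (-1)*17^1=17/28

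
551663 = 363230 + 188433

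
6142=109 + 6033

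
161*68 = 10948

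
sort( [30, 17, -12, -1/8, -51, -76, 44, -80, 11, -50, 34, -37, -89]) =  [-89, -80, -76, -51, -50, -37, -12, -1/8, 11, 17, 30, 34, 44]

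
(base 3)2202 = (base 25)2o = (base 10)74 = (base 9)82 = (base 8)112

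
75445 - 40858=34587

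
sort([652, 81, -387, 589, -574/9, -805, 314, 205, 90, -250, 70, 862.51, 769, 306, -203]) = [-805, -387, -250, -203, -574/9, 70, 81, 90, 205, 306, 314, 589, 652, 769, 862.51]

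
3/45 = 1/15 ≈ 0.0667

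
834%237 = 123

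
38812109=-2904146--41716255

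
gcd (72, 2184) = 24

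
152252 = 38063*4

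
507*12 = 6084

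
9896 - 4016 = 5880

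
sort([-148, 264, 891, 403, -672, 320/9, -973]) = [-973, -672, -148, 320/9, 264, 403, 891]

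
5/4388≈0.00114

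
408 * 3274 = 1335792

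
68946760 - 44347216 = 24599544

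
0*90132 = 0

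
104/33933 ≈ 0.00306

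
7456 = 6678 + 778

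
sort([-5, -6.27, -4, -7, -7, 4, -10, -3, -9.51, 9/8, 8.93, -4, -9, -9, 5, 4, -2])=[-10, -9.51, -9, -9, -7, -7, -6.27, -5, -4, -4, -3, -2, 9/8, 4, 4, 5, 8.93]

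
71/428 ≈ 0.166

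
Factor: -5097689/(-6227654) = 2^(-1)*41^(-1)*173^(-1)*439^(-1)*1193^1*4273^1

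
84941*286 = 24293126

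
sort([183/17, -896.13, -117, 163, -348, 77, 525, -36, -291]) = [-896.13, -348, -291, -117, -36, 183/17, 77, 163, 525]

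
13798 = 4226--9572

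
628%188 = 64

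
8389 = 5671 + 2718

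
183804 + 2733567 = 2917371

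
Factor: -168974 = -1 * 2^1 * 13^1 * 67^1 * 97^1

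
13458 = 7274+6184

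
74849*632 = 47304568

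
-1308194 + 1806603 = 498409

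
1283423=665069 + 618354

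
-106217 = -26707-79510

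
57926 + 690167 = 748093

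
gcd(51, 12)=3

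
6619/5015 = 1 + 1604/5015 ≈ 1.32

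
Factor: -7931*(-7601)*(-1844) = -1*2^2*7^1*11^2*103^1*461^1*691^1 = -111162831164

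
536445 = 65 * 8253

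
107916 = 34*3174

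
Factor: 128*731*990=2^8*3^2*5^1*11^1*17^1*43^1=92632320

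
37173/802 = 46 + 281/802 ≈ 46.35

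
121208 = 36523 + 84685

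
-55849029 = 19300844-75149873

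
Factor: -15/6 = -1*2^(-1)*5^1 = -5/2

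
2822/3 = 940+2/3 ≈ 940.67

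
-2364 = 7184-9548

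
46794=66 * 709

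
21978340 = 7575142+14403198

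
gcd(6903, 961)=1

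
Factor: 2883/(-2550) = -1*2^(-1)*5^(-2)*17^(-1)*31^2 = -961/850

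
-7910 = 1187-9097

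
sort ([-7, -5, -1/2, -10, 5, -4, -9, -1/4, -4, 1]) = [-10, -9, -7, -5, -4, -4, -1/2, -1/4, 1, 5]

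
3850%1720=410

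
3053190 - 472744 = 2580446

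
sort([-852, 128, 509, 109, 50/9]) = [-852, 50/9, 109, 128, 509]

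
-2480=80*(-31) 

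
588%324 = 264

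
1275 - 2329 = -1054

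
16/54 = 8/27 ≈ 0.296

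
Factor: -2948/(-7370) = 2^1 * 5^(-1) = 2/5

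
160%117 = 43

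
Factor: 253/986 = 2^(-1) * 11^1 * 17^(-1) * 23^1 * 29^(-1)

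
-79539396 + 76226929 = -3312467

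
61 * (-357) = -21777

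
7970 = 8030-60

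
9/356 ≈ 0.0253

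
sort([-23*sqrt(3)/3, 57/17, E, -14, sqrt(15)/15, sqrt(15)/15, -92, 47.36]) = [-92, -14, -23*sqrt(3)/3, sqrt(15)/15, sqrt(15)/15, E, 57/17, 47.36]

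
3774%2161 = 1613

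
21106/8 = 2638 + 1/4 = 2638.25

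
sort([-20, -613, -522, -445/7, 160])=[-613, -522, -445/7, -20, 160]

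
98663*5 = 493315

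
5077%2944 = 2133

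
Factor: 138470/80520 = 2^(-2) * 3^(-1) * 11^(-1) * 227^1 = 227/132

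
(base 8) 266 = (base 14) d0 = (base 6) 502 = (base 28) 6e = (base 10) 182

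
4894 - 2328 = 2566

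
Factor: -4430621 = -1*13^1*499^1*683^1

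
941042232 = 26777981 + 914264251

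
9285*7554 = 70138890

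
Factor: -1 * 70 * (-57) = 2^1 * 3^1 * 5^1 * 7^1 * 19^1 = 3990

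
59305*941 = 55806005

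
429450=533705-104255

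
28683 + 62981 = 91664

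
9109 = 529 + 8580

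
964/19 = 50+14/19 ≈ 50.74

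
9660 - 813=8847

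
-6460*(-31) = 200260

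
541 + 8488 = 9029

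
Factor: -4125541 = -1*7^1*109^1*5407^1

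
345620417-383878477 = -38258060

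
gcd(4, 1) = 1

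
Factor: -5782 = -1*2^1*7^2*59^1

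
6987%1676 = 283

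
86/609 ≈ 0.141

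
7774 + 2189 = 9963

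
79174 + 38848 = 118022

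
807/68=11 + 59/68 ≈ 11.87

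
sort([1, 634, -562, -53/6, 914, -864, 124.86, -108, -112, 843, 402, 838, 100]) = [-864, -562, -112, -108, -53/6, 1, 100, 124.86, 402, 634, 838, 843, 914]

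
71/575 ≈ 0.123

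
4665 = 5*933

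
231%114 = 3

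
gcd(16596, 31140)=36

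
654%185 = 99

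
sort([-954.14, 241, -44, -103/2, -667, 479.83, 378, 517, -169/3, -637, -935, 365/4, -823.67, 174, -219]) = [-954.14, -935, -823.67, -667, -637, -219, -169/3, -103/2, -44, 365/4, 174, 241, 378, 479.83, 517]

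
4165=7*595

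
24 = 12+12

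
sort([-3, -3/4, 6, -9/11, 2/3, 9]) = [-3, -9/11, -3/4, 2/3, 6, 9]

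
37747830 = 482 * 78315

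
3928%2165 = 1763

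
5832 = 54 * 108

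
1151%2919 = 1151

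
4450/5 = 890 = 890.00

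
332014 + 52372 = 384386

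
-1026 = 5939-6965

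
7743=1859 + 5884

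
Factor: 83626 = 2^1*41813^1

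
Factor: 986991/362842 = 2^(-1)*3^1*383^1*859^1*181421^(-1) 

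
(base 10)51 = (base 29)1m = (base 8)63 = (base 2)110011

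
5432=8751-3319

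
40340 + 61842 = 102182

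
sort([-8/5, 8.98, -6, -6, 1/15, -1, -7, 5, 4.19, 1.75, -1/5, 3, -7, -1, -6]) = [-7, -7, -6, -6, -6, -8/5, -1, -1, -1/5, 1/15, 1.75, 3, 4.19, 5, 8.98]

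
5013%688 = 197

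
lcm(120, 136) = 2040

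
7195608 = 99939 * 72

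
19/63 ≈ 0.302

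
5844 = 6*974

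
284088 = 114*2492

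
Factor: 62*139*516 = 2^3*3^1*31^1*43^1*139^1 = 4446888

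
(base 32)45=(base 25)58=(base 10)133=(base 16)85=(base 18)77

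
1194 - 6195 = -5001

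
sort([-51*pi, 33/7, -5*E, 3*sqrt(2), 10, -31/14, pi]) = [-51*pi, -5*E, -31/14, pi, 3*sqrt(2), 33/7, 10]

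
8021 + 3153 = 11174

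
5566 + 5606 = 11172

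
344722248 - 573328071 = -228605823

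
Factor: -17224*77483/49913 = -1*2^3*7^1*19^(-1)*37^(-1)*71^(-1)*2153^1*11069^1 = -1334567192/49913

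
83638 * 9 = 752742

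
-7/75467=-1/10781 ≈ -0.0000928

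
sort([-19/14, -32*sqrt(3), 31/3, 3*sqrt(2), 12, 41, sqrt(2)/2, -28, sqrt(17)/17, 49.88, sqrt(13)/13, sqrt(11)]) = [-32*sqrt(3), -28, -19/14, sqrt(17)/17, sqrt(13)/13, sqrt(2)/2, sqrt(11), 3*sqrt(2), 31/3, 12, 41, 49.88]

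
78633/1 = 78633 = 78633.00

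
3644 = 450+3194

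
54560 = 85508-30948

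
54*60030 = 3241620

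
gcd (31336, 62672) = 31336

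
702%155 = 82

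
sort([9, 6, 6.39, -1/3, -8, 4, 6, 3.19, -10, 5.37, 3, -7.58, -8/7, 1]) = [-10, -8, -7.58, -8/7, -1/3, 1, 3, 3.19, 4, 5.37, 6, 6, 6.39, 9]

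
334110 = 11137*30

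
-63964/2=-31982=-31982.00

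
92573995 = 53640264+38933731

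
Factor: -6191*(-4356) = 2^2*3^2*11^2*41^1*151^1 = 26967996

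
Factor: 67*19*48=2^4*3^1*19^1*67^1=61104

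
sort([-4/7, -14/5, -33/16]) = [-14/5, -33/16, -4/7]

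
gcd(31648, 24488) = 8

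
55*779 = 42845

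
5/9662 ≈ 0.000517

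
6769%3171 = 427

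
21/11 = 1 + 10/11≈1.91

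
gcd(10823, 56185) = 1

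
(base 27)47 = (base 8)163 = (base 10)115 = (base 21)5a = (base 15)7a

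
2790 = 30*93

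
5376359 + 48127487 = 53503846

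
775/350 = 31/14 ≈ 2.21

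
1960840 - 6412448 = -4451608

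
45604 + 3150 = 48754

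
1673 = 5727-4054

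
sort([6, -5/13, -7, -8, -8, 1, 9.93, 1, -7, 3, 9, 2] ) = [-8, -8, -7, -7, -5/13, 1, 1, 2, 3, 6, 9, 9.93] 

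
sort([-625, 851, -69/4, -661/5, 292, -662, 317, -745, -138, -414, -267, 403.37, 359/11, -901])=[-901, -745, -662, -625, -414, -267, -138, -661/5, -69/4, 359/11, 292, 317, 403.37, 851]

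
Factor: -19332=-1 * 2^2 * 3^3 * 179^1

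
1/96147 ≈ 0.0000104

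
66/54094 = 33/27047 ≈ 0.00122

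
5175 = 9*575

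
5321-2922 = 2399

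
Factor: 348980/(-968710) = -1*2^1*73^(-1)*1327^(-1)*17449^1 = -34898/96871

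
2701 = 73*37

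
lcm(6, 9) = 18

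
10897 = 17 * 641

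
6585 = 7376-791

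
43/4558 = 1/106≈0.00943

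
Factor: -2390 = -1*2^1*5^1*239^1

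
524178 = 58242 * 9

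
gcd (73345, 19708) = 1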